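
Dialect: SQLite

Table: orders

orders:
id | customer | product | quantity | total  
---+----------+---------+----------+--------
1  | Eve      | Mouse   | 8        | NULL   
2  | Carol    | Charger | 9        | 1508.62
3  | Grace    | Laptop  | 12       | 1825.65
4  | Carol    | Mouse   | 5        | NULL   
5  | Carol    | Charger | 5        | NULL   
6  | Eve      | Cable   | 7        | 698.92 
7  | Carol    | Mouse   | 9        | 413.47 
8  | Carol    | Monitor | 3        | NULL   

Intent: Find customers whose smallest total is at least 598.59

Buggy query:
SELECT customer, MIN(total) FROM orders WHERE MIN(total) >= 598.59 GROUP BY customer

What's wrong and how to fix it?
Bug: Aggregates like MIN are computed per group after WHERE runs

Fix: Replace WHERE with HAVING after the GROUP BY

Corrected query:
SELECT customer, MIN(total) FROM orders GROUP BY customer HAVING MIN(total) >= 598.59

Result:
customer | MIN(total)
---------+-----------
Eve      | 698.92    
Grace    | 1825.65   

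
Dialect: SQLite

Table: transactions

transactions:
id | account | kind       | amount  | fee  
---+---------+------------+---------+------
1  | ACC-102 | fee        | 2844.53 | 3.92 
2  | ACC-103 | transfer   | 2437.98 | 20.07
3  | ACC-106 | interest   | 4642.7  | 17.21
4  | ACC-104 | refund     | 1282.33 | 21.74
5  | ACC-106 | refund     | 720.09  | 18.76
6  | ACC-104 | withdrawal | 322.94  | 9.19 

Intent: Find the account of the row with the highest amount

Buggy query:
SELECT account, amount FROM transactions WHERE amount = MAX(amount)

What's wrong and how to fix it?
Bug: WHERE is evaluated per row; an aggregate over the whole table isn't defined there

Fix: Use a subquery: WHERE amount = (SELECT MAX(amount) FROM transactions)

Corrected query:
SELECT account, amount FROM transactions WHERE amount = (SELECT MAX(amount) FROM transactions)

Result:
account | amount
--------+-------
ACC-106 | 4642.7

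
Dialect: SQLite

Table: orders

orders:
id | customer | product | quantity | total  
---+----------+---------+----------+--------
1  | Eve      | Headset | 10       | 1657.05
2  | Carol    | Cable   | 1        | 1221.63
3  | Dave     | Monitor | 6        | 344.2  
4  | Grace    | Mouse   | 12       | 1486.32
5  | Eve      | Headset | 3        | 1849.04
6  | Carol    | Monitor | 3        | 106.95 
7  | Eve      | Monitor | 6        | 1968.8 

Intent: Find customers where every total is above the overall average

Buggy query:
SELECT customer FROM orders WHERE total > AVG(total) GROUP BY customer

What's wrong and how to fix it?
Bug: AVG() is an aggregate; it can't sit directly in WHERE

Fix: Use a subquery for AVG and a HAVING MIN(...) filter so the condition holds for every row in the group

Corrected query:
SELECT customer FROM orders GROUP BY customer HAVING MIN(total) > (SELECT AVG(total) FROM orders)

Result:
customer
--------
Eve     
Grace   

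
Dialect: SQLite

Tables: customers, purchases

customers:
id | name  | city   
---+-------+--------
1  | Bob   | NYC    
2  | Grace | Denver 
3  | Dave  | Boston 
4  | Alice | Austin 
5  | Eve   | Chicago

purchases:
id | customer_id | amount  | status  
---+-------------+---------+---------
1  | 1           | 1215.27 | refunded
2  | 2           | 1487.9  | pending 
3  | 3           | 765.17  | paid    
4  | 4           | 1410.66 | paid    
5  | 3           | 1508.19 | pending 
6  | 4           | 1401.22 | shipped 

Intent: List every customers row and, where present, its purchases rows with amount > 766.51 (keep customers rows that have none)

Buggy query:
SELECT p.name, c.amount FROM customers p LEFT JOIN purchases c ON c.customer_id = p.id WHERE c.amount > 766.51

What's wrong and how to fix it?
Bug: Filtering c.amount in WHERE discards the NULL rows produced by LEFT JOIN, turning it into an inner join

Fix: Put 'c.amount > 766.51' in the JOIN's ON clause instead of WHERE

Corrected query:
SELECT p.name, c.amount FROM customers p LEFT JOIN purchases c ON c.customer_id = p.id AND c.amount > 766.51

Result:
name  | amount 
------+--------
Bob   | 1215.27
Grace | 1487.9 
Dave  | 1508.19
Alice | 1401.22
Alice | 1410.66
Eve   | NULL   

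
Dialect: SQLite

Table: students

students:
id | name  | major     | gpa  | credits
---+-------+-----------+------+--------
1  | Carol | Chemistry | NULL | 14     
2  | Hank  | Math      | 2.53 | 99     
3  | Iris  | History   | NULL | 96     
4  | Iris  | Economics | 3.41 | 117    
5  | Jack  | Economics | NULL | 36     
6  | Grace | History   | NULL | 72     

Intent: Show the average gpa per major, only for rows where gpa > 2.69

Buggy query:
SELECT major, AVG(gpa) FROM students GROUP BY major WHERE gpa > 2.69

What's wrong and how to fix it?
Bug: Row-level WHERE must come before GROUP BY in the clause order

Fix: Move the WHERE clause before GROUP BY

Corrected query:
SELECT major, AVG(gpa) FROM students WHERE gpa > 2.69 GROUP BY major

Result:
major     | AVG(gpa)
----------+---------
Economics | 3.41    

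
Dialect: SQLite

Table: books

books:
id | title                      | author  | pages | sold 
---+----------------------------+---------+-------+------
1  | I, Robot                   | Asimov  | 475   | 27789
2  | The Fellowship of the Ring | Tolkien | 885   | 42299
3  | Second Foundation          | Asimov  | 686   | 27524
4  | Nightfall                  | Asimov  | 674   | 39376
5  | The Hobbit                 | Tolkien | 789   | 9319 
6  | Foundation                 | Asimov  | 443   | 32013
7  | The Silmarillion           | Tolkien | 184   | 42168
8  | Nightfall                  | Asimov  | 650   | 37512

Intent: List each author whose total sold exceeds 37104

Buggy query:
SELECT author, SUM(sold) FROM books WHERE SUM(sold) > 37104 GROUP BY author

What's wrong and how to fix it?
Bug: SUM(sold) is an aggregate, but WHERE filters rows before aggregation

Fix: Move the aggregate condition to a HAVING clause

Corrected query:
SELECT author, SUM(sold) FROM books GROUP BY author HAVING SUM(sold) > 37104

Result:
author  | SUM(sold)
--------+----------
Asimov  | 164214   
Tolkien | 93786    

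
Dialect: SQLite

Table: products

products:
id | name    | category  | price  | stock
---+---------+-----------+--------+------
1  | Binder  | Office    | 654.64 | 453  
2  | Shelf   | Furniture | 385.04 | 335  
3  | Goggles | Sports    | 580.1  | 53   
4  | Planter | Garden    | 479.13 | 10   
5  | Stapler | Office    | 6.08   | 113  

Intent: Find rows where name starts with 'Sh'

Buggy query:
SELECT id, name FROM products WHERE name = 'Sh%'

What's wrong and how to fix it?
Bug: Wildcards only work with LIKE; '=' treats '%' as a literal character

Fix: Use LIKE for wildcard pattern matching

Corrected query:
SELECT id, name FROM products WHERE name LIKE 'Sh%'

Result:
id | name 
---+------
2  | Shelf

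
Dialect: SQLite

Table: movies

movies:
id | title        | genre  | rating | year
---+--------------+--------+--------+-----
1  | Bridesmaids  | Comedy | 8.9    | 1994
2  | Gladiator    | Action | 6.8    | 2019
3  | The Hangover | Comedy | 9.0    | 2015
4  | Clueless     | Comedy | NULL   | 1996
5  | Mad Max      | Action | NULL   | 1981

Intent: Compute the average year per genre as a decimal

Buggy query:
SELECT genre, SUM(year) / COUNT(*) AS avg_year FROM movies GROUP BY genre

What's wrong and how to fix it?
Bug: Both operands are integers, so '/' performs integer division and truncates

Fix: Cast one side to REAL so the division keeps the fractional part

Corrected query:
SELECT genre, SUM(year) * 1.0 / COUNT(*) AS avg_year FROM movies GROUP BY genre

Result:
genre  | avg_year   
-------+------------
Action | 2000       
Comedy | 2001.666667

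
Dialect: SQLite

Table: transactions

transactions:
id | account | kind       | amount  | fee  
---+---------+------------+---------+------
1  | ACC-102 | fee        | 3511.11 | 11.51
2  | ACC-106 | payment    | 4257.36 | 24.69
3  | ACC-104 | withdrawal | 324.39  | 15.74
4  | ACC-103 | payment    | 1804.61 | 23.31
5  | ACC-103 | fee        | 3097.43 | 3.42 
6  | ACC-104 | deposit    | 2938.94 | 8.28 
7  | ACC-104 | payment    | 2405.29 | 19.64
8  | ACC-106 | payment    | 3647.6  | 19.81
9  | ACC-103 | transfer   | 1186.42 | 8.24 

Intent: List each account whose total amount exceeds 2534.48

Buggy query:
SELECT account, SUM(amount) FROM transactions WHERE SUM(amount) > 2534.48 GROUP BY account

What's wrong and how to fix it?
Bug: SUM(amount) is an aggregate, but WHERE filters rows before aggregation

Fix: Move the aggregate condition to a HAVING clause

Corrected query:
SELECT account, SUM(amount) FROM transactions GROUP BY account HAVING SUM(amount) > 2534.48

Result:
account | SUM(amount)
--------+------------
ACC-102 | 3511.11    
ACC-103 | 6088.46    
ACC-104 | 5668.62    
ACC-106 | 7904.96    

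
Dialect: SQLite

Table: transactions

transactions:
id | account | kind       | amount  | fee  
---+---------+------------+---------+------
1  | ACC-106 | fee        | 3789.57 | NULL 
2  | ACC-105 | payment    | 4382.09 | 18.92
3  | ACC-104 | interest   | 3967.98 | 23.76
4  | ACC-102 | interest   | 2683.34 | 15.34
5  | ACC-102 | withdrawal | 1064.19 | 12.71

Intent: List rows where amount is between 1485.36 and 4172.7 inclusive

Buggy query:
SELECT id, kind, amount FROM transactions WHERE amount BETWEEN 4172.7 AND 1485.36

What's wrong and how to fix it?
Bug: BETWEEN expects the lower bound first; with 4172.7 AND 1485.36 the range is empty

Fix: Swap the bounds so the smaller value comes first

Corrected query:
SELECT id, kind, amount FROM transactions WHERE amount BETWEEN 1485.36 AND 4172.7

Result:
id | kind     | amount 
---+----------+--------
1  | fee      | 3789.57
3  | interest | 3967.98
4  | interest | 2683.34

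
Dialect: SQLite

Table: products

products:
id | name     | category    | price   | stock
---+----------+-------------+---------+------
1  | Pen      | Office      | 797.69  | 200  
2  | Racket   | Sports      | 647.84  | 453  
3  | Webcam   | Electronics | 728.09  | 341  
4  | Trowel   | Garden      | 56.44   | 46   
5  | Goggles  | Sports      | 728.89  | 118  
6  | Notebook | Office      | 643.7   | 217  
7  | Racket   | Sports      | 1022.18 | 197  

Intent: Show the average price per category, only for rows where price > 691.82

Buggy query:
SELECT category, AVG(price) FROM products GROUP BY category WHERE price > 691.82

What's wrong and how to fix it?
Bug: Row-level WHERE must come before GROUP BY in the clause order

Fix: Place WHERE between FROM and GROUP BY

Corrected query:
SELECT category, AVG(price) FROM products WHERE price > 691.82 GROUP BY category

Result:
category    | AVG(price)
------------+-----------
Electronics | 728.09    
Office      | 797.69    
Sports      | 875.535   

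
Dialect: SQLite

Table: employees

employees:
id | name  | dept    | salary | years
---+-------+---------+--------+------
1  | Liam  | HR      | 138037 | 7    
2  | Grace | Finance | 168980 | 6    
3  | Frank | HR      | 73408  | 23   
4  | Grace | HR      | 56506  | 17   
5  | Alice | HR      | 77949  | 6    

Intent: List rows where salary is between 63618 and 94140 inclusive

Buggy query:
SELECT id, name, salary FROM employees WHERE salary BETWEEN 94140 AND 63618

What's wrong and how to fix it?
Bug: BETWEEN expects the lower bound first; with 94140 AND 63618 the range is empty

Fix: Write BETWEEN 63618 AND 94140

Corrected query:
SELECT id, name, salary FROM employees WHERE salary BETWEEN 63618 AND 94140

Result:
id | name  | salary
---+-------+-------
3  | Frank | 73408 
5  | Alice | 77949 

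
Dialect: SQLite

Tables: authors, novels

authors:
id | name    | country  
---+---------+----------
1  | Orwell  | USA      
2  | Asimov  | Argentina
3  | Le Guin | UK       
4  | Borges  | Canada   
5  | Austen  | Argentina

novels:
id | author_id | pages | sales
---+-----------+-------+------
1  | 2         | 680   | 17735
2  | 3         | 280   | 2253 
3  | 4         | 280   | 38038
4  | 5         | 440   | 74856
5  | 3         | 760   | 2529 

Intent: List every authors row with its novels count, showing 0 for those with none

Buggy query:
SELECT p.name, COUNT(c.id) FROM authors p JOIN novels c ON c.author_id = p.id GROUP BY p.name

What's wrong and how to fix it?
Bug: INNER JOIN drops authors rows that have no matching novels rows

Fix: Switch to LEFT JOIN to retain unmatched parent rows

Corrected query:
SELECT p.name, COUNT(c.id) FROM authors p LEFT JOIN novels c ON c.author_id = p.id GROUP BY p.name

Result:
name    | COUNT(c.id)
--------+------------
Asimov  | 1          
Austen  | 1          
Borges  | 1          
Le Guin | 2          
Orwell  | 0          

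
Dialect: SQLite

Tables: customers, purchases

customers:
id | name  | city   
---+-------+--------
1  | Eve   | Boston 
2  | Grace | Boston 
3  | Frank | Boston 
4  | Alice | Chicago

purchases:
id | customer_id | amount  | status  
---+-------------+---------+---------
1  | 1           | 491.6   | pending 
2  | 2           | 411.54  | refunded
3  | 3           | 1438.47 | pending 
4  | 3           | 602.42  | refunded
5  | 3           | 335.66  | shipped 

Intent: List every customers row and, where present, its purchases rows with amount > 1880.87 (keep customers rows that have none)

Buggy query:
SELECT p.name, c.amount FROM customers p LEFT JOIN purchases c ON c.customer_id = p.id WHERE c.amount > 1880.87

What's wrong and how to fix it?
Bug: Filtering c.amount in WHERE discards the NULL rows produced by LEFT JOIN, turning it into an inner join

Fix: Move the right-table condition into the ON clause so unmatched parents are kept

Corrected query:
SELECT p.name, c.amount FROM customers p LEFT JOIN purchases c ON c.customer_id = p.id AND c.amount > 1880.87

Result:
name  | amount
------+-------
Eve   | NULL  
Grace | NULL  
Frank | NULL  
Alice | NULL  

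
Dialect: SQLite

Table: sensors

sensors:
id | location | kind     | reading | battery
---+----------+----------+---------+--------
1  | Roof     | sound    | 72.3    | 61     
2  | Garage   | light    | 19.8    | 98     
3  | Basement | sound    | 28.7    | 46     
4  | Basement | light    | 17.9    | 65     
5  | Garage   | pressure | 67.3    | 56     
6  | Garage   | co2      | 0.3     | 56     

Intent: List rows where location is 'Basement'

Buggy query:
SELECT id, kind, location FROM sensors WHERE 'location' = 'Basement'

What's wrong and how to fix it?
Bug: 'location' in single quotes is a string literal, not the column; the comparison is literal-vs-literal and never true

Fix: Remove the quotes around the column name (or use double quotes for an identifier)

Corrected query:
SELECT id, kind, location FROM sensors WHERE location = 'Basement'

Result:
id | kind  | location
---+-------+---------
3  | sound | Basement
4  | light | Basement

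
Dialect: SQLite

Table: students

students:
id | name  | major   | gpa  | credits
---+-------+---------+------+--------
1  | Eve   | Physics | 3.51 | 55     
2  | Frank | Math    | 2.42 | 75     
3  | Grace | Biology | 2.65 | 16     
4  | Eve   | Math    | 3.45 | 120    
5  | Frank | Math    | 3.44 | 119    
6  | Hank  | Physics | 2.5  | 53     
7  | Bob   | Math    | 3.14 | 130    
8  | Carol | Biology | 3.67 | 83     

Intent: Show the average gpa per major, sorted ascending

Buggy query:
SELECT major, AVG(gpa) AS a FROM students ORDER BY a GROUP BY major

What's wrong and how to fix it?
Bug: GROUP BY must precede ORDER BY

Fix: Reorder: SELECT … FROM … GROUP BY … ORDER BY …

Corrected query:
SELECT major, AVG(gpa) AS a FROM students GROUP BY major ORDER BY a

Result:
major   | a     
--------+-------
Physics | 3.005 
Math    | 3.1125
Biology | 3.16  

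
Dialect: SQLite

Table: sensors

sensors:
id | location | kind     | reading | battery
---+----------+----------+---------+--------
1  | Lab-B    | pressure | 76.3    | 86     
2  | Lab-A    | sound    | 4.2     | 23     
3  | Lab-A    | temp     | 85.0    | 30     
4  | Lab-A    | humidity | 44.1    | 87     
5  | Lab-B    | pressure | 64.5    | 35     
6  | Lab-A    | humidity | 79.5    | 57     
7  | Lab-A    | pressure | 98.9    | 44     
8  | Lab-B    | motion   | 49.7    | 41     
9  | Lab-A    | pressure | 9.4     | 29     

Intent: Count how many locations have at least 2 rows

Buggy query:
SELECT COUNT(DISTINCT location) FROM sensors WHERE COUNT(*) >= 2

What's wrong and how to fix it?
Bug: WHERE filters individual rows, not groups, so a group-level COUNT is invalid there

Fix: Group first with HAVING COUNT(*) >= 2, then COUNT the resulting groups

Corrected query:
SELECT COUNT(*) FROM (SELECT location FROM sensors GROUP BY location HAVING COUNT(*) >= 2)

Result:
COUNT(*)
--------
2       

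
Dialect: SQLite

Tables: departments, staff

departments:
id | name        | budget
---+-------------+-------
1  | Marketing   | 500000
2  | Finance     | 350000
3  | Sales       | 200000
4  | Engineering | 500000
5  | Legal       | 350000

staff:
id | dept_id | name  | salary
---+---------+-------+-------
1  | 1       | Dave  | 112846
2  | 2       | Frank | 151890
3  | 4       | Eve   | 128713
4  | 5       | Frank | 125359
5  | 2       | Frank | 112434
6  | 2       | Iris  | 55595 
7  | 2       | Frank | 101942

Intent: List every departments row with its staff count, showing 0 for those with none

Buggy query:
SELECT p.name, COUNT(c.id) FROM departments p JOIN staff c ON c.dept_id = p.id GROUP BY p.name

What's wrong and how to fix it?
Bug: An inner join excludes parents with zero children

Fix: Switch to LEFT JOIN to retain unmatched parent rows

Corrected query:
SELECT p.name, COUNT(c.id) FROM departments p LEFT JOIN staff c ON c.dept_id = p.id GROUP BY p.name

Result:
name        | COUNT(c.id)
------------+------------
Engineering | 1          
Finance     | 4          
Legal       | 1          
Marketing   | 1          
Sales       | 0          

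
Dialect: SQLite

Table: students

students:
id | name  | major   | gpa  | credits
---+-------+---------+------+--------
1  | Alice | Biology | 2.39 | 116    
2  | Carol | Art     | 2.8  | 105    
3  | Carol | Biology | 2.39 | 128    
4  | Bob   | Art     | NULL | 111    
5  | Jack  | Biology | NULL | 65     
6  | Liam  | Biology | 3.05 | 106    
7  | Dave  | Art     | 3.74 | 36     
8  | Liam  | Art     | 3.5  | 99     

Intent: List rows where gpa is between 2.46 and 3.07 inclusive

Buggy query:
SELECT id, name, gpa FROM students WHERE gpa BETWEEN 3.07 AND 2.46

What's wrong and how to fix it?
Bug: BETWEEN expects the lower bound first; with 3.07 AND 2.46 the range is empty

Fix: Write BETWEEN 2.46 AND 3.07

Corrected query:
SELECT id, name, gpa FROM students WHERE gpa BETWEEN 2.46 AND 3.07

Result:
id | name  | gpa 
---+-------+-----
2  | Carol | 2.8 
6  | Liam  | 3.05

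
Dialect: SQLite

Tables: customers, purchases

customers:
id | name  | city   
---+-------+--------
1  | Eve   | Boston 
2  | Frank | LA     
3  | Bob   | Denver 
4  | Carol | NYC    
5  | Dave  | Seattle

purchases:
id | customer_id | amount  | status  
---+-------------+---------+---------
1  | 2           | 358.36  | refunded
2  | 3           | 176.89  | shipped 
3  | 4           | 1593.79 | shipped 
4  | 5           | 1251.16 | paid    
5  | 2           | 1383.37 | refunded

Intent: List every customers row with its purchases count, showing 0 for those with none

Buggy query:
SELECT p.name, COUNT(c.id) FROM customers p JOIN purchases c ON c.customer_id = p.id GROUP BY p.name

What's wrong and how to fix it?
Bug: An inner join excludes parents with zero children

Fix: Switch to LEFT JOIN to retain unmatched parent rows

Corrected query:
SELECT p.name, COUNT(c.id) FROM customers p LEFT JOIN purchases c ON c.customer_id = p.id GROUP BY p.name

Result:
name  | COUNT(c.id)
------+------------
Bob   | 1          
Carol | 1          
Dave  | 1          
Eve   | 0          
Frank | 2          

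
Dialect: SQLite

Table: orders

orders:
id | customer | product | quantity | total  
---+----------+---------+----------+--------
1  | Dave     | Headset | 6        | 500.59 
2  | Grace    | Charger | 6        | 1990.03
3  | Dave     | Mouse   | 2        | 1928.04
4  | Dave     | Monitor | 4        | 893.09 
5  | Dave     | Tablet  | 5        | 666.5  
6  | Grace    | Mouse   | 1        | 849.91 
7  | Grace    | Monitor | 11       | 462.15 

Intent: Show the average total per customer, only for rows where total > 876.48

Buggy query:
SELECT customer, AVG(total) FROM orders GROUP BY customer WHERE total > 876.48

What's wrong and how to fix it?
Bug: Row-level WHERE must come before GROUP BY in the clause order

Fix: Move the WHERE clause before GROUP BY

Corrected query:
SELECT customer, AVG(total) FROM orders WHERE total > 876.48 GROUP BY customer

Result:
customer | AVG(total)
---------+-----------
Dave     | 1410.565  
Grace    | 1990.03   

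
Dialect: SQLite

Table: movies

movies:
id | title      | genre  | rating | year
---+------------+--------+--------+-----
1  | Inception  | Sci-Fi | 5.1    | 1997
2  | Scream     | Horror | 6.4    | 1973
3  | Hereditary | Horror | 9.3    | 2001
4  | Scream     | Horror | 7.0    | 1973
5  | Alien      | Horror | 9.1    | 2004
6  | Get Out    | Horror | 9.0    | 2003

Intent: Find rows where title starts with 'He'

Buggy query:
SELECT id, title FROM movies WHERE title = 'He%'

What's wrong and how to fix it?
Bug: '=' compares the literal string including the % character; pattern matching needs LIKE

Fix: Replace '=' with LIKE so 'He%' is treated as a pattern

Corrected query:
SELECT id, title FROM movies WHERE title LIKE 'He%'

Result:
id | title     
---+-----------
3  | Hereditary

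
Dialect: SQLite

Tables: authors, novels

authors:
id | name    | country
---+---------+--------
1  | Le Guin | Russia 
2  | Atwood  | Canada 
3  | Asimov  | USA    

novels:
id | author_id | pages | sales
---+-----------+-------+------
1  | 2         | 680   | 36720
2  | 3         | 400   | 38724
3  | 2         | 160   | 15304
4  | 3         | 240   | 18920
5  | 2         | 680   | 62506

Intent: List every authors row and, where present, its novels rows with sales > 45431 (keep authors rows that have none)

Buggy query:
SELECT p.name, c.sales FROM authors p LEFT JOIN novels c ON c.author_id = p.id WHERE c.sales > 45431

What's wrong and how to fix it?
Bug: A WHERE condition on the right-hand table after LEFT JOIN drops unmatched parents

Fix: Move the right-table condition into the ON clause so unmatched parents are kept

Corrected query:
SELECT p.name, c.sales FROM authors p LEFT JOIN novels c ON c.author_id = p.id AND c.sales > 45431

Result:
name    | sales
--------+------
Le Guin | NULL 
Atwood  | 62506
Asimov  | NULL 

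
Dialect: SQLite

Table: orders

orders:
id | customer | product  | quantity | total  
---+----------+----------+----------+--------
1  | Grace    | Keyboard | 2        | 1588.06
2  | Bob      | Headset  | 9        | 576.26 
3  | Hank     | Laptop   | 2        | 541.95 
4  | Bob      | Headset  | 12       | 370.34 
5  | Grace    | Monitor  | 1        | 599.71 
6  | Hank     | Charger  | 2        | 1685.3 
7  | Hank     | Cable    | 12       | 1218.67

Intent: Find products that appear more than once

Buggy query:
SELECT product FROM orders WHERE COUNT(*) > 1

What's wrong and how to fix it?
Bug: WHERE can't reference COUNT(*); aggregates are computed after WHERE

Fix: Group first, then use HAVING for the count condition

Corrected query:
SELECT product FROM orders GROUP BY product HAVING COUNT(*) > 1

Result:
product
-------
Headset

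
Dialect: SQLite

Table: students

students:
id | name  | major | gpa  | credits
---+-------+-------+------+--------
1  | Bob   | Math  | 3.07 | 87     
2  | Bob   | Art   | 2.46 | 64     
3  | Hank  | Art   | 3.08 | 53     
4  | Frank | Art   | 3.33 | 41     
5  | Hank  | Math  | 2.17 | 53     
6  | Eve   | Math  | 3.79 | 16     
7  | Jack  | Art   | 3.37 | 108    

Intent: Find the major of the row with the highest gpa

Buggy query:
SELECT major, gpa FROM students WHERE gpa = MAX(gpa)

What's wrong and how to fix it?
Bug: WHERE is evaluated per row; an aggregate over the whole table isn't defined there

Fix: Use a subquery: WHERE gpa = (SELECT MAX(gpa) FROM students)

Corrected query:
SELECT major, gpa FROM students WHERE gpa = (SELECT MAX(gpa) FROM students)

Result:
major | gpa 
------+-----
Math  | 3.79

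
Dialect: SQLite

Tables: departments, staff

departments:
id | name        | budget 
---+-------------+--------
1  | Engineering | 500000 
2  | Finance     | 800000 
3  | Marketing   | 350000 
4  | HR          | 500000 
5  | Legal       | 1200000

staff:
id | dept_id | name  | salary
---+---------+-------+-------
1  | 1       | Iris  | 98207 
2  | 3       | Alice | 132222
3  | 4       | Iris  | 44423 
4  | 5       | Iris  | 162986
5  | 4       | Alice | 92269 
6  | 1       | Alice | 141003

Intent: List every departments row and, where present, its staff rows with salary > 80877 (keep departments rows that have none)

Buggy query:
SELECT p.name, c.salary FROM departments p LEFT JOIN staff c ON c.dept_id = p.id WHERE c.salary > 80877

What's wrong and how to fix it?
Bug: A WHERE condition on the right-hand table after LEFT JOIN drops unmatched parents

Fix: Move the right-table condition into the ON clause so unmatched parents are kept

Corrected query:
SELECT p.name, c.salary FROM departments p LEFT JOIN staff c ON c.dept_id = p.id AND c.salary > 80877

Result:
name        | salary
------------+-------
Engineering | 98207 
Engineering | 141003
Finance     | NULL  
Marketing   | 132222
HR          | 92269 
Legal       | 162986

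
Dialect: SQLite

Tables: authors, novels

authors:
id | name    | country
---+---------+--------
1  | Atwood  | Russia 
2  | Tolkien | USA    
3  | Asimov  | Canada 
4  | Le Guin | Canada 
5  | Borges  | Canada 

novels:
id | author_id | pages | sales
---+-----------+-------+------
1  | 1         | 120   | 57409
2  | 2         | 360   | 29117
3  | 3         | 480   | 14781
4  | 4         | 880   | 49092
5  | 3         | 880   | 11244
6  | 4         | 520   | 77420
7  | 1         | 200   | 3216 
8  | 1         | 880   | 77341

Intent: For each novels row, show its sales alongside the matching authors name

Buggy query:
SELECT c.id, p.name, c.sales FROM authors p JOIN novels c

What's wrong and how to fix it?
Bug: Missing join condition: each novels row is matched to all authors rows instead of just its own

Fix: Add ON c.author_id = p.id to the JOIN

Corrected query:
SELECT c.id, p.name, c.sales FROM authors p JOIN novels c ON c.author_id = p.id

Result:
id | name    | sales
---+---------+------
1  | Atwood  | 57409
2  | Tolkien | 29117
3  | Asimov  | 14781
4  | Le Guin | 49092
5  | Asimov  | 11244
6  | Le Guin | 77420
7  | Atwood  | 3216 
8  | Atwood  | 77341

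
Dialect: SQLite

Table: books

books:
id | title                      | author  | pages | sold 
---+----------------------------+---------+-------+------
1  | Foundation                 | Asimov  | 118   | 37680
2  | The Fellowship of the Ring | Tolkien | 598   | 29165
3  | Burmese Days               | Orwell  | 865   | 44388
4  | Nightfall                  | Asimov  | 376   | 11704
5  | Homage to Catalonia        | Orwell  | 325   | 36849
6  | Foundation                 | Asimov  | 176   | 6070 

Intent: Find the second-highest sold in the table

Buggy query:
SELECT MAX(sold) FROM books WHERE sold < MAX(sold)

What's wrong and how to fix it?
Bug: The inner MAX is an aggregate inside WHERE, which is not allowed

Fix: Put the inner MAX in a scalar subquery

Corrected query:
SELECT MAX(sold) FROM books WHERE sold < (SELECT MAX(sold) FROM books)

Result:
MAX(sold)
---------
37680    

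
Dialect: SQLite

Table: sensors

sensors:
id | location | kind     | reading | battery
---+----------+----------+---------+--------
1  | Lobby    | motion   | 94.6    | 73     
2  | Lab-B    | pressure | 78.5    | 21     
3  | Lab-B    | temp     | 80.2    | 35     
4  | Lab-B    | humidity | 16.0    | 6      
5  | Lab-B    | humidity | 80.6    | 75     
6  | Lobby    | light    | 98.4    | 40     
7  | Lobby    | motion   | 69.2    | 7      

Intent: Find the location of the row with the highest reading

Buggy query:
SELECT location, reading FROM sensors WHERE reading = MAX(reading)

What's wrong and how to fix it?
Bug: WHERE is evaluated per row; an aggregate over the whole table isn't defined there

Fix: Wrap MAX in a scalar subquery so WHERE compares against a single value

Corrected query:
SELECT location, reading FROM sensors WHERE reading = (SELECT MAX(reading) FROM sensors)

Result:
location | reading
---------+--------
Lobby    | 98.4   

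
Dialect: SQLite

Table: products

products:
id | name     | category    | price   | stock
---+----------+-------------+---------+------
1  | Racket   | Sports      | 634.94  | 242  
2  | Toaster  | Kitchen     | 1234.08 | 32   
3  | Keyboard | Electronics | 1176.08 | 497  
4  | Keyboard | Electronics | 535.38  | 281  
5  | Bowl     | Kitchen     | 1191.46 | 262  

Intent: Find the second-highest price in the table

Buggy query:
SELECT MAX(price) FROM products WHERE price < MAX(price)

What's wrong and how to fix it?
Bug: MAX(price) on the right of the comparison is an aggregate-in-WHERE error

Fix: Put the inner MAX in a scalar subquery

Corrected query:
SELECT MAX(price) FROM products WHERE price < (SELECT MAX(price) FROM products)

Result:
MAX(price)
----------
1191.46   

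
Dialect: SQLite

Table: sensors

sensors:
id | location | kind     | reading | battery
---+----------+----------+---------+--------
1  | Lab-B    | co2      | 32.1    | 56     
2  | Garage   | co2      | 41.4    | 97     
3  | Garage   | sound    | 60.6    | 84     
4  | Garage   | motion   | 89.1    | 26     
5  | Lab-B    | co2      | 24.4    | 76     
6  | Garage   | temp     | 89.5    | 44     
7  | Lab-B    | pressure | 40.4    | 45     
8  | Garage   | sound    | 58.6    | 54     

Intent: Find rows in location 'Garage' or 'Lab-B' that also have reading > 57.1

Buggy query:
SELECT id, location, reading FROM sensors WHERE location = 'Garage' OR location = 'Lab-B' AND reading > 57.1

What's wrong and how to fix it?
Bug: Without parentheses, AND is evaluated before OR, so the reading filter only applies to the 'Lab-B' branch

Fix: Group the OR with parentheses (or use IN), then AND the threshold

Corrected query:
SELECT id, location, reading FROM sensors WHERE (location = 'Garage' OR location = 'Lab-B') AND reading > 57.1

Result:
id | location | reading
---+----------+--------
3  | Garage   | 60.6   
4  | Garage   | 89.1   
6  | Garage   | 89.5   
8  | Garage   | 58.6   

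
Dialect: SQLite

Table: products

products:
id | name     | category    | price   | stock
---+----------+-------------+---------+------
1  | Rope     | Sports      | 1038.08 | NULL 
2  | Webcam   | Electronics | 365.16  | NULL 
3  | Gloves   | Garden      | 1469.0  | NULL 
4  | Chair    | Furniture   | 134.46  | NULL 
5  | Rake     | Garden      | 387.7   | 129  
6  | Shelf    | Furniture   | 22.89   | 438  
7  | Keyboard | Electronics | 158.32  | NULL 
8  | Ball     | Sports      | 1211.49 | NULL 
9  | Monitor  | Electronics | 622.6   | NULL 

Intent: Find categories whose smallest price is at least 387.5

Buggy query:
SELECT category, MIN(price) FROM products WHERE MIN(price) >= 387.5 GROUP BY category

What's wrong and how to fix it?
Bug: Aggregates like MIN are computed per group after WHERE runs

Fix: Use HAVING for the per-group MIN condition

Corrected query:
SELECT category, MIN(price) FROM products GROUP BY category HAVING MIN(price) >= 387.5

Result:
category | MIN(price)
---------+-----------
Garden   | 387.7     
Sports   | 1038.08   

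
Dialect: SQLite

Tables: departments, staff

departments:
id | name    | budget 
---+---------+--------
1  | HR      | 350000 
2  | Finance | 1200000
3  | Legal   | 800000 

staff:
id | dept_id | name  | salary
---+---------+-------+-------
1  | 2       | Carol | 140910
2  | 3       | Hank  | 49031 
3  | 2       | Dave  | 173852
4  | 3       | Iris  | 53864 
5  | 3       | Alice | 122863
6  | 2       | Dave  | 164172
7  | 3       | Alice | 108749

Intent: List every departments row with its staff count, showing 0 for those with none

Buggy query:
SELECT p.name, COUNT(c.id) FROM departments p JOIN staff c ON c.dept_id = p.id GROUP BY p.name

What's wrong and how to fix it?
Bug: An inner join excludes parents with zero children

Fix: Use LEFT JOIN so parents without children still appear (COUNT(c.id) gives 0)

Corrected query:
SELECT p.name, COUNT(c.id) FROM departments p LEFT JOIN staff c ON c.dept_id = p.id GROUP BY p.name

Result:
name    | COUNT(c.id)
--------+------------
Finance | 3          
HR      | 0          
Legal   | 4          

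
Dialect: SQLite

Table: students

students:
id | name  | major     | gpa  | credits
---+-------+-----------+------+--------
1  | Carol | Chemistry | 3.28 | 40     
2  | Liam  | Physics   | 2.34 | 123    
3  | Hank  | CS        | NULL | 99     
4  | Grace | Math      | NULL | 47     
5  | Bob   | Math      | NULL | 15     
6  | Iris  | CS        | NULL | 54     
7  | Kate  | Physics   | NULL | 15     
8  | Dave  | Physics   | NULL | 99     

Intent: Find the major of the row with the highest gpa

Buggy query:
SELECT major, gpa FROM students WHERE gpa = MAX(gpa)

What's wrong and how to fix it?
Bug: WHERE is evaluated per row; an aggregate over the whole table isn't defined there

Fix: Use a subquery: WHERE gpa = (SELECT MAX(gpa) FROM students)

Corrected query:
SELECT major, gpa FROM students WHERE gpa = (SELECT MAX(gpa) FROM students)

Result:
major     | gpa 
----------+-----
Chemistry | 3.28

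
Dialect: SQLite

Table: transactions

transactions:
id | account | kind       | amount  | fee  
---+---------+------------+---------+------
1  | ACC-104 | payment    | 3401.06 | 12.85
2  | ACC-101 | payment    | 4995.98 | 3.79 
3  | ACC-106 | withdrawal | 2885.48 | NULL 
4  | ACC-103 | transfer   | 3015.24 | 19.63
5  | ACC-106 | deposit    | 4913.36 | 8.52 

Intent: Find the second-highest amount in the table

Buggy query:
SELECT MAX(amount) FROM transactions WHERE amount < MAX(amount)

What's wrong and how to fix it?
Bug: The inner MAX is an aggregate inside WHERE, which is not allowed

Fix: Compute the overall MAX in a subquery, then take MAX of rows below it

Corrected query:
SELECT MAX(amount) FROM transactions WHERE amount < (SELECT MAX(amount) FROM transactions)

Result:
MAX(amount)
-----------
4913.36    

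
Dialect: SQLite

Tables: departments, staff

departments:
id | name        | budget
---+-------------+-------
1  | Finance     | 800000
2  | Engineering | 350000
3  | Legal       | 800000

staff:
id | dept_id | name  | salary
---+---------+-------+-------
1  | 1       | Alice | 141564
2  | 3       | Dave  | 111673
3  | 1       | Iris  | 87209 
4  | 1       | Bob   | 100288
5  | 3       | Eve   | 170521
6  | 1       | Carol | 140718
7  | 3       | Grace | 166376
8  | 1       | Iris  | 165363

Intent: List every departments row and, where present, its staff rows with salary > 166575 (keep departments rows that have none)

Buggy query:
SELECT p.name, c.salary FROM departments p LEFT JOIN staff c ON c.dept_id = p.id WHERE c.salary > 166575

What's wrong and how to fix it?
Bug: A WHERE condition on the right-hand table after LEFT JOIN drops unmatched parents

Fix: Move the right-table condition into the ON clause so unmatched parents are kept

Corrected query:
SELECT p.name, c.salary FROM departments p LEFT JOIN staff c ON c.dept_id = p.id AND c.salary > 166575

Result:
name        | salary
------------+-------
Finance     | NULL  
Engineering | NULL  
Legal       | 170521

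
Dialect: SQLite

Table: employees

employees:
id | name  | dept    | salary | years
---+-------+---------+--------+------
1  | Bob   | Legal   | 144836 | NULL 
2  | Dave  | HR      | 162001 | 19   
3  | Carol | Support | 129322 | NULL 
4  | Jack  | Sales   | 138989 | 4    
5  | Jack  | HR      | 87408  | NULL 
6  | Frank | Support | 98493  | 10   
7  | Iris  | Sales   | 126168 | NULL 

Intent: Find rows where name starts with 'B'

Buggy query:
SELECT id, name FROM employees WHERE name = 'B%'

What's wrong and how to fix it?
Bug: '=' compares the literal string including the % character; pattern matching needs LIKE

Fix: Replace '=' with LIKE so 'B%' is treated as a pattern

Corrected query:
SELECT id, name FROM employees WHERE name LIKE 'B%'

Result:
id | name
---+-----
1  | Bob 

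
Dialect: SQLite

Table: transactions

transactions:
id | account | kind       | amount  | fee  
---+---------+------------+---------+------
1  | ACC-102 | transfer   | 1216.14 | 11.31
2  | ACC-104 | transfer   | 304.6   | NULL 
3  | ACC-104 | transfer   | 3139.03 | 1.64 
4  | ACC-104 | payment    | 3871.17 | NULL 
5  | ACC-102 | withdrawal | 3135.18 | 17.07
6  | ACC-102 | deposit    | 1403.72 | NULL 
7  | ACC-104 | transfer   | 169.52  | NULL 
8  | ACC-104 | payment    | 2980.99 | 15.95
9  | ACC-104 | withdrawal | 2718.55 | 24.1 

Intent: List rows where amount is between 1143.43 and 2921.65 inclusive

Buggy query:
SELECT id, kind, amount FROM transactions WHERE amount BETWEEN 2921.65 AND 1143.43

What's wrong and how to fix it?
Bug: BETWEEN expects the lower bound first; with 2921.65 AND 1143.43 the range is empty

Fix: Write BETWEEN 1143.43 AND 2921.65

Corrected query:
SELECT id, kind, amount FROM transactions WHERE amount BETWEEN 1143.43 AND 2921.65

Result:
id | kind       | amount 
---+------------+--------
1  | transfer   | 1216.14
6  | deposit    | 1403.72
9  | withdrawal | 2718.55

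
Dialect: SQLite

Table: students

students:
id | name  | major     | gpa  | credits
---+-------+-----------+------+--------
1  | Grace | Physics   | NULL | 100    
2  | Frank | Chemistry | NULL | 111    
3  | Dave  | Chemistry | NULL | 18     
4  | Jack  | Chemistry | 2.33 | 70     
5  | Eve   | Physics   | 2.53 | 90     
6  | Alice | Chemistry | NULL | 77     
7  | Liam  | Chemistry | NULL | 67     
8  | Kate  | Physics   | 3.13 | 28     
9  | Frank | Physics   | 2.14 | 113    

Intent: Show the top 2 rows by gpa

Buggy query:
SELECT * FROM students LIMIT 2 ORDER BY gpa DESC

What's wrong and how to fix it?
Bug: ORDER BY cannot follow LIMIT; LIMIT is the final clause

Fix: Swap the clauses: ORDER BY first, then LIMIT

Corrected query:
SELECT * FROM students ORDER BY gpa DESC LIMIT 2

Result:
id | name | major   | gpa  | credits
---+------+---------+------+--------
8  | Kate | Physics | 3.13 | 28     
5  | Eve  | Physics | 2.53 | 90     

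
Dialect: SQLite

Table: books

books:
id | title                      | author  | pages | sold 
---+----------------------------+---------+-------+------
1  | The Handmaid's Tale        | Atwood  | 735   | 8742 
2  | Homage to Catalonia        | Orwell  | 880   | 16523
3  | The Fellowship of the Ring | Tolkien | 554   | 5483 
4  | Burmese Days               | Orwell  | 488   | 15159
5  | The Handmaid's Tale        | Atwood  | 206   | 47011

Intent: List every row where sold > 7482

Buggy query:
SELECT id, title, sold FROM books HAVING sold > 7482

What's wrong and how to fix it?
Bug: HAVING filters the output of aggregation, but this query has no GROUP BY and no aggregate functions, so SQLite rejects it (HAVING clause on a non-aggregate query); the condition here is per row

Fix: Use WHERE for row-level filtering

Corrected query:
SELECT id, title, sold FROM books WHERE sold > 7482

Result:
id | title               | sold 
---+---------------------+------
1  | The Handmaid's Tale | 8742 
2  | Homage to Catalonia | 16523
4  | Burmese Days        | 15159
5  | The Handmaid's Tale | 47011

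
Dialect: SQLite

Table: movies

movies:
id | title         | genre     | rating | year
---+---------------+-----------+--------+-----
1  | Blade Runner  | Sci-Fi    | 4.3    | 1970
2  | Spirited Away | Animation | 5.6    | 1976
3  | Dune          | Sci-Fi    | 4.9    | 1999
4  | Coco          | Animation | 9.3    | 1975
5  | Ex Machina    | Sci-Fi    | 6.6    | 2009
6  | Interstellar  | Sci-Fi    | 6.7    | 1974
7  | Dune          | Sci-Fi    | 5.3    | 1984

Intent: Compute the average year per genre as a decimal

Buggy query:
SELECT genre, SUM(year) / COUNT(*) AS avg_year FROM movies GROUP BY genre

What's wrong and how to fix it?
Bug: SUM(year) and COUNT(*) are both integers; the division truncates the fractional part

Fix: Cast one side to REAL so the division keeps the fractional part

Corrected query:
SELECT genre, SUM(year) * 1.0 / COUNT(*) AS avg_year FROM movies GROUP BY genre

Result:
genre     | avg_year
----------+---------
Animation | 1975.5  
Sci-Fi    | 1987.2  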